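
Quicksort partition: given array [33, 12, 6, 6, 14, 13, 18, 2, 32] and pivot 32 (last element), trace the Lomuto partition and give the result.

Lomuto partition with pivot = 32:

Initial array: [33, 12, 6, 6, 14, 13, 18, 2, 32]

arr[0]=33 > 32: no swap
arr[1]=12 <= 32: swap with position 0, array becomes [12, 33, 6, 6, 14, 13, 18, 2, 32]
arr[2]=6 <= 32: swap with position 1, array becomes [12, 6, 33, 6, 14, 13, 18, 2, 32]
arr[3]=6 <= 32: swap with position 2, array becomes [12, 6, 6, 33, 14, 13, 18, 2, 32]
arr[4]=14 <= 32: swap with position 3, array becomes [12, 6, 6, 14, 33, 13, 18, 2, 32]
arr[5]=13 <= 32: swap with position 4, array becomes [12, 6, 6, 14, 13, 33, 18, 2, 32]
arr[6]=18 <= 32: swap with position 5, array becomes [12, 6, 6, 14, 13, 18, 33, 2, 32]
arr[7]=2 <= 32: swap with position 6, array becomes [12, 6, 6, 14, 13, 18, 2, 33, 32]

Place pivot at position 7: [12, 6, 6, 14, 13, 18, 2, 32, 33]
Pivot position: 7

After partitioning with pivot 32, the array becomes [12, 6, 6, 14, 13, 18, 2, 32, 33]. The pivot is placed at index 7. All elements to the left of the pivot are <= 32, and all elements to the right are > 32.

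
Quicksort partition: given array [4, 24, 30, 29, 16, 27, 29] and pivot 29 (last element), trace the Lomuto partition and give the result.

Lomuto partition with pivot = 29:

Initial array: [4, 24, 30, 29, 16, 27, 29]

arr[0]=4 <= 29: swap with position 0, array becomes [4, 24, 30, 29, 16, 27, 29]
arr[1]=24 <= 29: swap with position 1, array becomes [4, 24, 30, 29, 16, 27, 29]
arr[2]=30 > 29: no swap
arr[3]=29 <= 29: swap with position 2, array becomes [4, 24, 29, 30, 16, 27, 29]
arr[4]=16 <= 29: swap with position 3, array becomes [4, 24, 29, 16, 30, 27, 29]
arr[5]=27 <= 29: swap with position 4, array becomes [4, 24, 29, 16, 27, 30, 29]

Place pivot at position 5: [4, 24, 29, 16, 27, 29, 30]
Pivot position: 5

After partitioning with pivot 29, the array becomes [4, 24, 29, 16, 27, 29, 30]. The pivot is placed at index 5. All elements to the left of the pivot are <= 29, and all elements to the right are > 29.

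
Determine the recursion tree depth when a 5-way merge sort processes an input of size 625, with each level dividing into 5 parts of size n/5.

For divide and conquer with division factor 5:

Problem sizes at each level:
Level 0: 625
Level 1: 125
Level 2: 25
Level 3: 5
Level 4: 1

The root is level 0 and the size-1 base case is level 4 (the tree spans levels 0 through 4, i.e. 5 levels counting the root), so the depth is the number of divisions: log_5(625) = 4

The recursion tree depth is log_5(625) = 4. At each level, the problem size is divided by 5, so it takes 4 divisions to reduce to a base case of size 1. The algorithm makes 5 recursive calls at each level.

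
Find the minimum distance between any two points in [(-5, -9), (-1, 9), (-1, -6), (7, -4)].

Computing all pairwise distances among 4 points:

d((-5, -9), (-1, 9)) = 18.4391
d((-5, -9), (-1, -6)) = 5.0 <-- minimum
d((-5, -9), (7, -4)) = 13.0
d((-1, 9), (-1, -6)) = 15.0
d((-1, 9), (7, -4)) = 15.2643
d((-1, -6), (7, -4)) = 8.2462

Closest pair: (-5, -9) and (-1, -6) with distance 5.0

The closest pair is (-5, -9) and (-1, -6) with Euclidean distance 5.0. For 4 points, brute-force pairwise comparison is shown above. For large n, the divide-and-conquer algorithm (sort by x, recurse on halves, check the dividing strip) achieves O(n log n).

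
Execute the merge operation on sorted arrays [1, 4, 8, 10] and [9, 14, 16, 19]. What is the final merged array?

Merging process:

Compare 1 vs 9: take 1 from left. Merged: [1]
Compare 4 vs 9: take 4 from left. Merged: [1, 4]
Compare 8 vs 9: take 8 from left. Merged: [1, 4, 8]
Compare 10 vs 9: take 9 from right. Merged: [1, 4, 8, 9]
Compare 10 vs 14: take 10 from left. Merged: [1, 4, 8, 9, 10]
Append remaining from right: [14, 16, 19]. Merged: [1, 4, 8, 9, 10, 14, 16, 19]

Final merged array: [1, 4, 8, 9, 10, 14, 16, 19]
Total comparisons: 5

The merged array is [1, 4, 8, 9, 10, 14, 16, 19], requiring 5 comparisons. The merge step runs in O(n) time where n is the total number of elements.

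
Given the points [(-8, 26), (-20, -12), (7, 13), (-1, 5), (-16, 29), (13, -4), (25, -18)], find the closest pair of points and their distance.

Computing all pairwise distances among 7 points:

d((-8, 26), (-20, -12)) = 39.8497
d((-8, 26), (7, 13)) = 19.8494
d((-8, 26), (-1, 5)) = 22.1359
d((-8, 26), (-16, 29)) = 8.544 <-- minimum
d((-8, 26), (13, -4)) = 36.6197
d((-8, 26), (25, -18)) = 55.0
d((-20, -12), (7, 13)) = 36.7967
d((-20, -12), (-1, 5)) = 25.4951
d((-20, -12), (-16, 29)) = 41.1947
d((-20, -12), (13, -4)) = 33.9559
d((-20, -12), (25, -18)) = 45.3982
d((7, 13), (-1, 5)) = 11.3137
d((7, 13), (-16, 29)) = 28.0179
d((7, 13), (13, -4)) = 18.0278
d((7, 13), (25, -18)) = 35.8469
d((-1, 5), (-16, 29)) = 28.3019
d((-1, 5), (13, -4)) = 16.6433
d((-1, 5), (25, -18)) = 34.7131
d((-16, 29), (13, -4)) = 43.9318
d((-16, 29), (25, -18)) = 62.3699
d((13, -4), (25, -18)) = 18.4391

Closest pair: (-8, 26) and (-16, 29) with distance 8.544

The closest pair is (-8, 26) and (-16, 29) with Euclidean distance 8.544. For 7 points, brute-force pairwise comparison is shown above. For large n, the divide-and-conquer algorithm (sort by x, recurse on halves, check the dividing strip) achieves O(n log n).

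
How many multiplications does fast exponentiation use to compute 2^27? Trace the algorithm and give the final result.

Computing 2^27 by squaring (build up from 2^1; each line after the first costs one multiplication):

2^1 = 2
2^2 = (2^1)^2 = 2^2 = 4
2^3 = 2 * 2^2 = 2 * 4 = 8
2^6 = (2^3)^2 = 8^2 = 64
2^12 = (2^6)^2 = 64^2 = 4096
2^13 = 2 * 2^12 = 2 * 4096 = 8192
2^26 = (2^13)^2 = 8192^2 = 67108864
2^27 = 2 * 2^26 = 2 * 67108864 = 134217728

Result: 134217728
Multiplications needed: 7 (7 lines after 2^1)

2^27 = 134217728. Using exponentiation by squaring, this requires 7 multiplications. The key idea: if the exponent is even, square the half-power; if odd, multiply by the base once.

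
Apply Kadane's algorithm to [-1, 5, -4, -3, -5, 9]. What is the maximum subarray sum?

Using Kadane's algorithm on [-1, 5, -4, -3, -5, 9]:

Scanning through the array:
Position 1 (value 5): max_ending_here = 5, max_so_far = 5
Position 2 (value -4): max_ending_here = 1, max_so_far = 5
Position 3 (value -3): max_ending_here = -2, max_so_far = 5
Position 4 (value -5): max_ending_here = -5, max_so_far = 5
Position 5 (value 9): max_ending_here = 9, max_so_far = 9

Maximum subarray: [9]
Maximum sum: 9

The maximum subarray is [9] with sum 9. This subarray runs from index 5 to index 5.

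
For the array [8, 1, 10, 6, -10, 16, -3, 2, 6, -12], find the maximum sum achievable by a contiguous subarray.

Using Kadane's algorithm on [8, 1, 10, 6, -10, 16, -3, 2, 6, -12]:

Scanning through the array:
Position 1 (value 1): max_ending_here = 9, max_so_far = 9
Position 2 (value 10): max_ending_here = 19, max_so_far = 19
Position 3 (value 6): max_ending_here = 25, max_so_far = 25
Position 4 (value -10): max_ending_here = 15, max_so_far = 25
Position 5 (value 16): max_ending_here = 31, max_so_far = 31
Position 6 (value -3): max_ending_here = 28, max_so_far = 31
Position 7 (value 2): max_ending_here = 30, max_so_far = 31
Position 8 (value 6): max_ending_here = 36, max_so_far = 36
Position 9 (value -12): max_ending_here = 24, max_so_far = 36

Maximum subarray: [8, 1, 10, 6, -10, 16, -3, 2, 6]
Maximum sum: 36

The maximum subarray is [8, 1, 10, 6, -10, 16, -3, 2, 6] with sum 36. This subarray runs from index 0 to index 8.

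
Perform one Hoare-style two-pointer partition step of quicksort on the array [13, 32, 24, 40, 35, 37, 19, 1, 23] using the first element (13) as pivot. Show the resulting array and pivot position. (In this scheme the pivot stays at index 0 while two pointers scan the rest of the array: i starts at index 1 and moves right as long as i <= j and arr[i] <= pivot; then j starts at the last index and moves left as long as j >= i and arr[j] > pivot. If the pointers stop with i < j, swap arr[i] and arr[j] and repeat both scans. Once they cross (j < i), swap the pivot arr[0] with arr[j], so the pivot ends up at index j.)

Hoare-style two-pointer partition with pivot = 13:

Initial array: [13, 32, 24, 40, 35, 37, 19, 1, 23]

Pointers start at i = 1, j = 8.
i stops at index 1 (arr[1]=32 > 13), j stops at index 7 (arr[7]=1 <= 13): swap arr[1] and arr[7], array becomes [13, 1, 24, 40, 35, 37, 19, 32, 23]
i ends at 2, j ends at 1: the pointers have crossed (j < i), so scanning stops.

Swap pivot arr[0] with arr[1] to place pivot at position 1: [1, 13, 24, 40, 35, 37, 19, 32, 23]
Pivot position: 1

After partitioning with pivot 13, the array becomes [1, 13, 24, 40, 35, 37, 19, 32, 23]. The pivot is placed at index 1. All elements to the left of the pivot are <= 13, and all elements to the right are > 13.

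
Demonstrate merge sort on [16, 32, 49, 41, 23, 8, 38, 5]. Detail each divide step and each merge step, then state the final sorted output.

Merge sort trace:

Split: [16, 32, 49, 41, 23, 8, 38, 5] -> [16, 32, 49, 41] and [23, 8, 38, 5]
  Split: [16, 32, 49, 41] -> [16, 32] and [49, 41]
    Split: [16, 32] -> [16] and [32]
    Merge: [16] + [32] -> [16, 32]
    Split: [49, 41] -> [49] and [41]
    Merge: [49] + [41] -> [41, 49]
  Merge: [16, 32] + [41, 49] -> [16, 32, 41, 49]
  Split: [23, 8, 38, 5] -> [23, 8] and [38, 5]
    Split: [23, 8] -> [23] and [8]
    Merge: [23] + [8] -> [8, 23]
    Split: [38, 5] -> [38] and [5]
    Merge: [38] + [5] -> [5, 38]
  Merge: [8, 23] + [5, 38] -> [5, 8, 23, 38]
Merge: [16, 32, 41, 49] + [5, 8, 23, 38] -> [5, 8, 16, 23, 32, 38, 41, 49]

Final sorted array: [5, 8, 16, 23, 32, 38, 41, 49]

The merge sort proceeds by recursively splitting the array and merging sorted halves.
After all merges, the sorted array is [5, 8, 16, 23, 32, 38, 41, 49].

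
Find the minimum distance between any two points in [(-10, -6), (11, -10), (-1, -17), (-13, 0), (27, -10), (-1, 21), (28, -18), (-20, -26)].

Computing all pairwise distances among 8 points:

d((-10, -6), (11, -10)) = 21.3776
d((-10, -6), (-1, -17)) = 14.2127
d((-10, -6), (-13, 0)) = 6.7082 <-- minimum
d((-10, -6), (27, -10)) = 37.2156
d((-10, -6), (-1, 21)) = 28.4605
d((-10, -6), (28, -18)) = 39.8497
d((-10, -6), (-20, -26)) = 22.3607
d((11, -10), (-1, -17)) = 13.8924
d((11, -10), (-13, 0)) = 26.0
d((11, -10), (27, -10)) = 16.0
d((11, -10), (-1, 21)) = 33.2415
d((11, -10), (28, -18)) = 18.7883
d((11, -10), (-20, -26)) = 34.8855
d((-1, -17), (-13, 0)) = 20.8087
d((-1, -17), (27, -10)) = 28.8617
d((-1, -17), (-1, 21)) = 38.0
d((-1, -17), (28, -18)) = 29.0172
d((-1, -17), (-20, -26)) = 21.0238
d((-13, 0), (27, -10)) = 41.2311
d((-13, 0), (-1, 21)) = 24.1868
d((-13, 0), (28, -18)) = 44.7772
d((-13, 0), (-20, -26)) = 26.9258
d((27, -10), (-1, 21)) = 41.7732
d((27, -10), (28, -18)) = 8.0623
d((27, -10), (-20, -26)) = 49.6488
d((-1, 21), (28, -18)) = 48.6004
d((-1, 21), (-20, -26)) = 50.6952
d((28, -18), (-20, -26)) = 48.6621

Closest pair: (-10, -6) and (-13, 0) with distance 6.7082

The closest pair is (-10, -6) and (-13, 0) with Euclidean distance 6.7082. For 8 points, brute-force pairwise comparison is shown above. For large n, the divide-and-conquer algorithm (sort by x, recurse on halves, check the dividing strip) achieves O(n log n).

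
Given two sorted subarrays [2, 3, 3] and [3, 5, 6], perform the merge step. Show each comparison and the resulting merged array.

Merging process:

Compare 2 vs 3: take 2 from left. Merged: [2]
Compare 3 vs 3: take 3 from left. Merged: [2, 3]
Compare 3 vs 3: take 3 from left. Merged: [2, 3, 3]
Append remaining from right: [3, 5, 6]. Merged: [2, 3, 3, 3, 5, 6]

Final merged array: [2, 3, 3, 3, 5, 6]
Total comparisons: 3

The merged array is [2, 3, 3, 3, 5, 6], requiring 3 comparisons. The merge step runs in O(n) time where n is the total number of elements.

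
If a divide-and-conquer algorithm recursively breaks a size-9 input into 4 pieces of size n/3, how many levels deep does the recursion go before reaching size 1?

For divide and conquer with division factor 3:

Problem sizes at each level:
Level 0: 9
Level 1: 3
Level 2: 1

The root is level 0 and the size-1 base case is level 2 (the tree spans levels 0 through 2, i.e. 3 levels counting the root), so the depth is the number of divisions: log_3(9) = 2

The recursion tree depth is log_3(9) = 2. At each level, the problem size is divided by 3, so it takes 2 divisions to reduce to a base case of size 1. The algorithm makes 4 recursive calls at each level.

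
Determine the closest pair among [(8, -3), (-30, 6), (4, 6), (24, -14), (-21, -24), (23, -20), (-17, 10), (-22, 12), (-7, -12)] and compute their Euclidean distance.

Computing all pairwise distances among 9 points:

d((8, -3), (-30, 6)) = 39.0512
d((8, -3), (4, 6)) = 9.8489
d((8, -3), (24, -14)) = 19.4165
d((8, -3), (-21, -24)) = 35.805
d((8, -3), (23, -20)) = 22.6716
d((8, -3), (-17, 10)) = 28.178
d((8, -3), (-22, 12)) = 33.541
d((8, -3), (-7, -12)) = 17.4929
d((-30, 6), (4, 6)) = 34.0
d((-30, 6), (24, -14)) = 57.5847
d((-30, 6), (-21, -24)) = 31.3209
d((-30, 6), (23, -20)) = 59.0339
d((-30, 6), (-17, 10)) = 13.6015
d((-30, 6), (-22, 12)) = 10.0
d((-30, 6), (-7, -12)) = 29.2062
d((4, 6), (24, -14)) = 28.2843
d((4, 6), (-21, -24)) = 39.0512
d((4, 6), (23, -20)) = 32.2025
d((4, 6), (-17, 10)) = 21.3776
d((4, 6), (-22, 12)) = 26.6833
d((4, 6), (-7, -12)) = 21.095
d((24, -14), (-21, -24)) = 46.0977
d((24, -14), (23, -20)) = 6.0828
d((24, -14), (-17, 10)) = 47.5079
d((24, -14), (-22, 12)) = 52.8394
d((24, -14), (-7, -12)) = 31.0644
d((-21, -24), (23, -20)) = 44.1814
d((-21, -24), (-17, 10)) = 34.2345
d((-21, -24), (-22, 12)) = 36.0139
d((-21, -24), (-7, -12)) = 18.4391
d((23, -20), (-17, 10)) = 50.0
d((23, -20), (-22, 12)) = 55.2178
d((23, -20), (-7, -12)) = 31.0483
d((-17, 10), (-22, 12)) = 5.3852 <-- minimum
d((-17, 10), (-7, -12)) = 24.1661
d((-22, 12), (-7, -12)) = 28.3019

Closest pair: (-17, 10) and (-22, 12) with distance 5.3852

The closest pair is (-17, 10) and (-22, 12) with Euclidean distance 5.3852. For 9 points, brute-force pairwise comparison is shown above. For large n, the divide-and-conquer algorithm (sort by x, recurse on halves, check the dividing strip) achieves O(n log n).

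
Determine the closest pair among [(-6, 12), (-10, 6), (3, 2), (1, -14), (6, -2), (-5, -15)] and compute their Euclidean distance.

Computing all pairwise distances among 6 points:

d((-6, 12), (-10, 6)) = 7.2111
d((-6, 12), (3, 2)) = 13.4536
d((-6, 12), (1, -14)) = 26.9258
d((-6, 12), (6, -2)) = 18.4391
d((-6, 12), (-5, -15)) = 27.0185
d((-10, 6), (3, 2)) = 13.6015
d((-10, 6), (1, -14)) = 22.8254
d((-10, 6), (6, -2)) = 17.8885
d((-10, 6), (-5, -15)) = 21.587
d((3, 2), (1, -14)) = 16.1245
d((3, 2), (6, -2)) = 5.0 <-- minimum
d((3, 2), (-5, -15)) = 18.7883
d((1, -14), (6, -2)) = 13.0
d((1, -14), (-5, -15)) = 6.0828
d((6, -2), (-5, -15)) = 17.0294

Closest pair: (3, 2) and (6, -2) with distance 5.0

The closest pair is (3, 2) and (6, -2) with Euclidean distance 5.0. For 6 points, brute-force pairwise comparison is shown above. For large n, the divide-and-conquer algorithm (sort by x, recurse on halves, check the dividing strip) achieves O(n log n).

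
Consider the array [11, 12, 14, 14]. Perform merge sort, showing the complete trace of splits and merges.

Merge sort trace:

Split: [11, 12, 14, 14] -> [11, 12] and [14, 14]
  Split: [11, 12] -> [11] and [12]
  Merge: [11] + [12] -> [11, 12]
  Split: [14, 14] -> [14] and [14]
  Merge: [14] + [14] -> [14, 14]
Merge: [11, 12] + [14, 14] -> [11, 12, 14, 14]

Final sorted array: [11, 12, 14, 14]

The merge sort proceeds by recursively splitting the array and merging sorted halves.
After all merges, the sorted array is [11, 12, 14, 14].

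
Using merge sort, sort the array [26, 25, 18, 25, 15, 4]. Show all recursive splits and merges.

Merge sort trace:

Split: [26, 25, 18, 25, 15, 4] -> [26, 25, 18] and [25, 15, 4]
  Split: [26, 25, 18] -> [26] and [25, 18]
    Split: [25, 18] -> [25] and [18]
    Merge: [25] + [18] -> [18, 25]
  Merge: [26] + [18, 25] -> [18, 25, 26]
  Split: [25, 15, 4] -> [25] and [15, 4]
    Split: [15, 4] -> [15] and [4]
    Merge: [15] + [4] -> [4, 15]
  Merge: [25] + [4, 15] -> [4, 15, 25]
Merge: [18, 25, 26] + [4, 15, 25] -> [4, 15, 18, 25, 25, 26]

Final sorted array: [4, 15, 18, 25, 25, 26]

The merge sort proceeds by recursively splitting the array and merging sorted halves.
After all merges, the sorted array is [4, 15, 18, 25, 25, 26].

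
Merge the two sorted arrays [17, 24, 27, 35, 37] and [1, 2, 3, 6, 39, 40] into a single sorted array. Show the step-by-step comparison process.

Merging process:

Compare 17 vs 1: take 1 from right. Merged: [1]
Compare 17 vs 2: take 2 from right. Merged: [1, 2]
Compare 17 vs 3: take 3 from right. Merged: [1, 2, 3]
Compare 17 vs 6: take 6 from right. Merged: [1, 2, 3, 6]
Compare 17 vs 39: take 17 from left. Merged: [1, 2, 3, 6, 17]
Compare 24 vs 39: take 24 from left. Merged: [1, 2, 3, 6, 17, 24]
Compare 27 vs 39: take 27 from left. Merged: [1, 2, 3, 6, 17, 24, 27]
Compare 35 vs 39: take 35 from left. Merged: [1, 2, 3, 6, 17, 24, 27, 35]
Compare 37 vs 39: take 37 from left. Merged: [1, 2, 3, 6, 17, 24, 27, 35, 37]
Append remaining from right: [39, 40]. Merged: [1, 2, 3, 6, 17, 24, 27, 35, 37, 39, 40]

Final merged array: [1, 2, 3, 6, 17, 24, 27, 35, 37, 39, 40]
Total comparisons: 9

The merged array is [1, 2, 3, 6, 17, 24, 27, 35, 37, 39, 40], requiring 9 comparisons. The merge step runs in O(n) time where n is the total number of elements.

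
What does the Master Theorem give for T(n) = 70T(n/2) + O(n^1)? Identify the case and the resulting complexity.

Master Theorem for T(n) = 70T(n/2) + O(n^1):

a = 70, b = 2, c = 1
log_b(a) = log_2(70) = 6.1293

Case 1: c = 1 < log_2(70) = 6.1293
T(n) = O(n^(log_2 70))

For T(n) = 70T(n/2) + O(n^1): log_2(70) = 6.1293. This is Case 1 of the Master Theorem (c < log_b(a), work dominated by leaves), giving O(n^(log_2 70)).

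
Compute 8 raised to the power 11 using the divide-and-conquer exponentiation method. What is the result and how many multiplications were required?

Computing 8^11 by squaring (build up from 8^1; each line after the first costs one multiplication):

8^1 = 8
8^2 = (8^1)^2 = 8^2 = 64
8^4 = (8^2)^2 = 64^2 = 4096
8^5 = 8 * 8^4 = 8 * 4096 = 32768
8^10 = (8^5)^2 = 32768^2 = 1073741824
8^11 = 8 * 8^10 = 8 * 1073741824 = 8589934592

Result: 8589934592
Multiplications needed: 5 (5 lines after 8^1)

8^11 = 8589934592. Using exponentiation by squaring, this requires 5 multiplications. The key idea: if the exponent is even, square the half-power; if odd, multiply by the base once.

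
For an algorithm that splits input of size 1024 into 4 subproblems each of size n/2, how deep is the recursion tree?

For divide and conquer with division factor 2:

Problem sizes at each level:
Level 0: 1024
Level 1: 512
Level 2: 256
Level 3: 128
Level 4: 64
Level 5: 32
Level 6: 16
Level 7: 8
Level 8: 4
Level 9: 2
Level 10: 1

The root is level 0 and the size-1 base case is level 10 (the tree spans levels 0 through 10, i.e. 11 levels counting the root), so the depth is the number of divisions: log_2(1024) = 10

The recursion tree depth is log_2(1024) = 10. At each level, the problem size is divided by 2, so it takes 10 divisions to reduce to a base case of size 1. The algorithm makes 4 recursive calls at each level.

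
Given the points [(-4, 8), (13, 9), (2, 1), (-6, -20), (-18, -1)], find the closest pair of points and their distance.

Computing all pairwise distances among 5 points:

d((-4, 8), (13, 9)) = 17.0294
d((-4, 8), (2, 1)) = 9.2195 <-- minimum
d((-4, 8), (-6, -20)) = 28.0713
d((-4, 8), (-18, -1)) = 16.6433
d((13, 9), (2, 1)) = 13.6015
d((13, 9), (-6, -20)) = 34.6699
d((13, 9), (-18, -1)) = 32.573
d((2, 1), (-6, -20)) = 22.4722
d((2, 1), (-18, -1)) = 20.0998
d((-6, -20), (-18, -1)) = 22.4722

Closest pair: (-4, 8) and (2, 1) with distance 9.2195

The closest pair is (-4, 8) and (2, 1) with Euclidean distance 9.2195. For 5 points, brute-force pairwise comparison is shown above. For large n, the divide-and-conquer algorithm (sort by x, recurse on halves, check the dividing strip) achieves O(n log n).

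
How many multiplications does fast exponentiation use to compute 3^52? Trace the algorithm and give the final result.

Computing 3^52 by squaring (build up from 3^1; each line after the first costs one multiplication):

3^1 = 3
3^2 = (3^1)^2 = 3^2 = 9
3^3 = 3 * 3^2 = 3 * 9 = 27
3^6 = (3^3)^2 = 27^2 = 729
3^12 = (3^6)^2 = 729^2 = 531441
3^13 = 3 * 3^12 = 3 * 531441 = 1594323
3^26 = (3^13)^2 = 1594323^2 = 2541865828329
3^52 = (3^26)^2 = 2541865828329^2 = 6461081889226673298932241

Result: 6461081889226673298932241
Multiplications needed: 7 (7 lines after 3^1)

3^52 = 6461081889226673298932241. Using exponentiation by squaring, this requires 7 multiplications. The key idea: if the exponent is even, square the half-power; if odd, multiply by the base once.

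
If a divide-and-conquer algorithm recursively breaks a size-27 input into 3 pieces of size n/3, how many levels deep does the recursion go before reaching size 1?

For divide and conquer with division factor 3:

Problem sizes at each level:
Level 0: 27
Level 1: 9
Level 2: 3
Level 3: 1

The root is level 0 and the size-1 base case is level 3 (the tree spans levels 0 through 3, i.e. 4 levels counting the root), so the depth is the number of divisions: log_3(27) = 3

The recursion tree depth is log_3(27) = 3. At each level, the problem size is divided by 3, so it takes 3 divisions to reduce to a base case of size 1. The algorithm makes 3 recursive calls at each level.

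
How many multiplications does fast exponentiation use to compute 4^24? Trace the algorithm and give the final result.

Computing 4^24 by squaring (build up from 4^1; each line after the first costs one multiplication):

4^1 = 4
4^2 = (4^1)^2 = 4^2 = 16
4^3 = 4 * 4^2 = 4 * 16 = 64
4^6 = (4^3)^2 = 64^2 = 4096
4^12 = (4^6)^2 = 4096^2 = 16777216
4^24 = (4^12)^2 = 16777216^2 = 281474976710656

Result: 281474976710656
Multiplications needed: 5 (5 lines after 4^1)

4^24 = 281474976710656. Using exponentiation by squaring, this requires 5 multiplications. The key idea: if the exponent is even, square the half-power; if odd, multiply by the base once.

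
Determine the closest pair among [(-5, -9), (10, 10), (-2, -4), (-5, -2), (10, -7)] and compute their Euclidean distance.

Computing all pairwise distances among 5 points:

d((-5, -9), (10, 10)) = 24.2074
d((-5, -9), (-2, -4)) = 5.831
d((-5, -9), (-5, -2)) = 7.0
d((-5, -9), (10, -7)) = 15.1327
d((10, 10), (-2, -4)) = 18.4391
d((10, 10), (-5, -2)) = 19.2094
d((10, 10), (10, -7)) = 17.0
d((-2, -4), (-5, -2)) = 3.6056 <-- minimum
d((-2, -4), (10, -7)) = 12.3693
d((-5, -2), (10, -7)) = 15.8114

Closest pair: (-2, -4) and (-5, -2) with distance 3.6056

The closest pair is (-2, -4) and (-5, -2) with Euclidean distance 3.6056. For 5 points, brute-force pairwise comparison is shown above. For large n, the divide-and-conquer algorithm (sort by x, recurse on halves, check the dividing strip) achieves O(n log n).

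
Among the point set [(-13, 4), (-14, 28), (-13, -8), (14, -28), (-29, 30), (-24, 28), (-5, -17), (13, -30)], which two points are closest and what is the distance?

Computing all pairwise distances among 8 points:

d((-13, 4), (-14, 28)) = 24.0208
d((-13, 4), (-13, -8)) = 12.0
d((-13, 4), (14, -28)) = 41.8688
d((-13, 4), (-29, 30)) = 30.5287
d((-13, 4), (-24, 28)) = 26.4008
d((-13, 4), (-5, -17)) = 22.4722
d((-13, 4), (13, -30)) = 42.8019
d((-14, 28), (-13, -8)) = 36.0139
d((-14, 28), (14, -28)) = 62.6099
d((-14, 28), (-29, 30)) = 15.1327
d((-14, 28), (-24, 28)) = 10.0
d((-14, 28), (-5, -17)) = 45.8912
d((-14, 28), (13, -30)) = 63.9766
d((-13, -8), (14, -28)) = 33.6006
d((-13, -8), (-29, 30)) = 41.2311
d((-13, -8), (-24, 28)) = 37.6431
d((-13, -8), (-5, -17)) = 12.0416
d((-13, -8), (13, -30)) = 34.0588
d((14, -28), (-29, 30)) = 72.2011
d((14, -28), (-24, 28)) = 67.6757
d((14, -28), (-5, -17)) = 21.9545
d((14, -28), (13, -30)) = 2.2361 <-- minimum
d((-29, 30), (-24, 28)) = 5.3852
d((-29, 30), (-5, -17)) = 52.7731
d((-29, 30), (13, -30)) = 73.2393
d((-24, 28), (-5, -17)) = 48.8467
d((-24, 28), (13, -30)) = 68.7968
d((-5, -17), (13, -30)) = 22.2036

Closest pair: (14, -28) and (13, -30) with distance 2.2361

The closest pair is (14, -28) and (13, -30) with Euclidean distance 2.2361. For 8 points, brute-force pairwise comparison is shown above. For large n, the divide-and-conquer algorithm (sort by x, recurse on halves, check the dividing strip) achieves O(n log n).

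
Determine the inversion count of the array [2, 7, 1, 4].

Finding inversions in [2, 7, 1, 4]:

(0, 2): arr[0]=2 > arr[2]=1
(1, 2): arr[1]=7 > arr[2]=1
(1, 3): arr[1]=7 > arr[3]=4

Total inversions: 3

The array has 3 inversion(s): (0,2), (1,2), (1,3). Each pair (i,j) satisfies i < j and arr[i] > arr[j].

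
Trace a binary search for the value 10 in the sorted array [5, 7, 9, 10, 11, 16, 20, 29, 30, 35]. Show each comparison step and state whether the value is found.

Binary search for 10 in [5, 7, 9, 10, 11, 16, 20, 29, 30, 35]:

lo=0, hi=9, mid=4, arr[mid]=11 -> 11 > 10, search left half
lo=0, hi=3, mid=1, arr[mid]=7 -> 7 < 10, search right half
lo=2, hi=3, mid=2, arr[mid]=9 -> 9 < 10, search right half
lo=3, hi=3, mid=3, arr[mid]=10 -> Found target at index 3!

Binary search finds 10 at index 3 after 4 comparisons. The search repeatedly halves the search space by comparing with the middle element.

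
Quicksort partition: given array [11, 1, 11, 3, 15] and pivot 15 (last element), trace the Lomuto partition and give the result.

Lomuto partition with pivot = 15:

Initial array: [11, 1, 11, 3, 15]

arr[0]=11 <= 15: swap with position 0, array becomes [11, 1, 11, 3, 15]
arr[1]=1 <= 15: swap with position 1, array becomes [11, 1, 11, 3, 15]
arr[2]=11 <= 15: swap with position 2, array becomes [11, 1, 11, 3, 15]
arr[3]=3 <= 15: swap with position 3, array becomes [11, 1, 11, 3, 15]

Place pivot at position 4: [11, 1, 11, 3, 15]
Pivot position: 4

After partitioning with pivot 15, the array becomes [11, 1, 11, 3, 15]. The pivot is placed at index 4. All elements to the left of the pivot are <= 15, and all elements to the right are > 15.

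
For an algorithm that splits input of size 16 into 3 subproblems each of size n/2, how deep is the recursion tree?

For divide and conquer with division factor 2:

Problem sizes at each level:
Level 0: 16
Level 1: 8
Level 2: 4
Level 3: 2
Level 4: 1

The root is level 0 and the size-1 base case is level 4 (the tree spans levels 0 through 4, i.e. 5 levels counting the root), so the depth is the number of divisions: log_2(16) = 4

The recursion tree depth is log_2(16) = 4. At each level, the problem size is divided by 2, so it takes 4 divisions to reduce to a base case of size 1. The algorithm makes 3 recursive calls at each level.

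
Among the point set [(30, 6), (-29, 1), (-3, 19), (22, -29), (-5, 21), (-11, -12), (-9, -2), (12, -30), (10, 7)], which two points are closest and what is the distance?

Computing all pairwise distances among 9 points:

d((30, 6), (-29, 1)) = 59.2115
d((30, 6), (-3, 19)) = 35.4683
d((30, 6), (22, -29)) = 35.9026
d((30, 6), (-5, 21)) = 38.0789
d((30, 6), (-11, -12)) = 44.7772
d((30, 6), (-9, -2)) = 39.8121
d((30, 6), (12, -30)) = 40.2492
d((30, 6), (10, 7)) = 20.025
d((-29, 1), (-3, 19)) = 31.6228
d((-29, 1), (22, -29)) = 59.1692
d((-29, 1), (-5, 21)) = 31.241
d((-29, 1), (-11, -12)) = 22.2036
d((-29, 1), (-9, -2)) = 20.2237
d((-29, 1), (12, -30)) = 51.4004
d((-29, 1), (10, 7)) = 39.4588
d((-3, 19), (22, -29)) = 54.1202
d((-3, 19), (-5, 21)) = 2.8284 <-- minimum
d((-3, 19), (-11, -12)) = 32.0156
d((-3, 19), (-9, -2)) = 21.8403
d((-3, 19), (12, -30)) = 51.2445
d((-3, 19), (10, 7)) = 17.6918
d((22, -29), (-5, 21)) = 56.8243
d((22, -29), (-11, -12)) = 37.1214
d((22, -29), (-9, -2)) = 41.1096
d((22, -29), (12, -30)) = 10.0499
d((22, -29), (10, 7)) = 37.9473
d((-5, 21), (-11, -12)) = 33.541
d((-5, 21), (-9, -2)) = 23.3452
d((-5, 21), (12, -30)) = 53.7587
d((-5, 21), (10, 7)) = 20.5183
d((-11, -12), (-9, -2)) = 10.198
d((-11, -12), (12, -30)) = 29.2062
d((-11, -12), (10, 7)) = 28.3196
d((-9, -2), (12, -30)) = 35.0
d((-9, -2), (10, 7)) = 21.0238
d((12, -30), (10, 7)) = 37.054

Closest pair: (-3, 19) and (-5, 21) with distance 2.8284

The closest pair is (-3, 19) and (-5, 21) with Euclidean distance 2.8284. For 9 points, brute-force pairwise comparison is shown above. For large n, the divide-and-conquer algorithm (sort by x, recurse on halves, check the dividing strip) achieves O(n log n).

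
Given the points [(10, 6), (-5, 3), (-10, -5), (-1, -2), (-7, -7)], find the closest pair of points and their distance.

Computing all pairwise distances among 5 points:

d((10, 6), (-5, 3)) = 15.2971
d((10, 6), (-10, -5)) = 22.8254
d((10, 6), (-1, -2)) = 13.6015
d((10, 6), (-7, -7)) = 21.4009
d((-5, 3), (-10, -5)) = 9.434
d((-5, 3), (-1, -2)) = 6.4031
d((-5, 3), (-7, -7)) = 10.198
d((-10, -5), (-1, -2)) = 9.4868
d((-10, -5), (-7, -7)) = 3.6056 <-- minimum
d((-1, -2), (-7, -7)) = 7.8102

Closest pair: (-10, -5) and (-7, -7) with distance 3.6056

The closest pair is (-10, -5) and (-7, -7) with Euclidean distance 3.6056. For 5 points, brute-force pairwise comparison is shown above. For large n, the divide-and-conquer algorithm (sort by x, recurse on halves, check the dividing strip) achieves O(n log n).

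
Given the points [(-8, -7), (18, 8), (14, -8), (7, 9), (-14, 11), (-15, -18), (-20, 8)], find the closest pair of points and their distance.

Computing all pairwise distances among 7 points:

d((-8, -7), (18, 8)) = 30.0167
d((-8, -7), (14, -8)) = 22.0227
d((-8, -7), (7, 9)) = 21.9317
d((-8, -7), (-14, 11)) = 18.9737
d((-8, -7), (-15, -18)) = 13.0384
d((-8, -7), (-20, 8)) = 19.2094
d((18, 8), (14, -8)) = 16.4924
d((18, 8), (7, 9)) = 11.0454
d((18, 8), (-14, 11)) = 32.1403
d((18, 8), (-15, -18)) = 42.0119
d((18, 8), (-20, 8)) = 38.0
d((14, -8), (7, 9)) = 18.3848
d((14, -8), (-14, 11)) = 33.8378
d((14, -8), (-15, -18)) = 30.6757
d((14, -8), (-20, 8)) = 37.5766
d((7, 9), (-14, 11)) = 21.095
d((7, 9), (-15, -18)) = 34.8281
d((7, 9), (-20, 8)) = 27.0185
d((-14, 11), (-15, -18)) = 29.0172
d((-14, 11), (-20, 8)) = 6.7082 <-- minimum
d((-15, -18), (-20, 8)) = 26.4764

Closest pair: (-14, 11) and (-20, 8) with distance 6.7082

The closest pair is (-14, 11) and (-20, 8) with Euclidean distance 6.7082. For 7 points, brute-force pairwise comparison is shown above. For large n, the divide-and-conquer algorithm (sort by x, recurse on halves, check the dividing strip) achieves O(n log n).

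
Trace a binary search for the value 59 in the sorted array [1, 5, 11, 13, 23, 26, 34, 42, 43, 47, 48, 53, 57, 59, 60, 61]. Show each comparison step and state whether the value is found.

Binary search for 59 in [1, 5, 11, 13, 23, 26, 34, 42, 43, 47, 48, 53, 57, 59, 60, 61]:

lo=0, hi=15, mid=7, arr[mid]=42 -> 42 < 59, search right half
lo=8, hi=15, mid=11, arr[mid]=53 -> 53 < 59, search right half
lo=12, hi=15, mid=13, arr[mid]=59 -> Found target at index 13!

Binary search finds 59 at index 13 after 3 comparisons. The search repeatedly halves the search space by comparing with the middle element.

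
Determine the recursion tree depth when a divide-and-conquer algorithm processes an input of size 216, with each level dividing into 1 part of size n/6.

For divide and conquer with division factor 6:

Problem sizes at each level:
Level 0: 216
Level 1: 36
Level 2: 6
Level 3: 1

The root is level 0 and the size-1 base case is level 3 (the tree spans levels 0 through 3, i.e. 4 levels counting the root), so the depth is the number of divisions: log_6(216) = 3

The recursion tree depth is log_6(216) = 3. At each level, the problem size is divided by 6, so it takes 3 divisions to reduce to a base case of size 1. The algorithm makes 1 recursive call at each level.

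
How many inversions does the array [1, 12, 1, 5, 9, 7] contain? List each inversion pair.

Finding inversions in [1, 12, 1, 5, 9, 7]:

(1, 2): arr[1]=12 > arr[2]=1
(1, 3): arr[1]=12 > arr[3]=5
(1, 4): arr[1]=12 > arr[4]=9
(1, 5): arr[1]=12 > arr[5]=7
(4, 5): arr[4]=9 > arr[5]=7

Total inversions: 5

The array has 5 inversion(s): (1,2), (1,3), (1,4), (1,5), (4,5). Each pair (i,j) satisfies i < j and arr[i] > arr[j].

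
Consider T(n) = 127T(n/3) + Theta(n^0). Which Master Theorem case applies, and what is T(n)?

Master Theorem for T(n) = 127T(n/3) + O(n^0):

a = 127, b = 3, c = 0
log_b(a) = log_3(127) = 4.4094

Case 1: c = 0 < log_3(127) = 4.4094
T(n) = O(n^(log_3 127))

For T(n) = 127T(n/3) + O(n^0): log_3(127) = 4.4094. This is Case 1 of the Master Theorem (c < log_b(a), work dominated by leaves), giving O(n^(log_3 127)).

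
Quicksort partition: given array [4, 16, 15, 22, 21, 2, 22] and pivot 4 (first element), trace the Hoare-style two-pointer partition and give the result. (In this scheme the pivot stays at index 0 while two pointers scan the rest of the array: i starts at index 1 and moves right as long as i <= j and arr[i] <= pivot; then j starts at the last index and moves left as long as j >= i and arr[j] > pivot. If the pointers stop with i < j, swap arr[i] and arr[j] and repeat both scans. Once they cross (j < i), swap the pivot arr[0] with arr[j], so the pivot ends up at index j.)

Hoare-style two-pointer partition with pivot = 4:

Initial array: [4, 16, 15, 22, 21, 2, 22]

Pointers start at i = 1, j = 6.
i stops at index 1 (arr[1]=16 > 4), j stops at index 5 (arr[5]=2 <= 4): swap arr[1] and arr[5], array becomes [4, 2, 15, 22, 21, 16, 22]
i ends at 2, j ends at 1: the pointers have crossed (j < i), so scanning stops.

Swap pivot arr[0] with arr[1] to place pivot at position 1: [2, 4, 15, 22, 21, 16, 22]
Pivot position: 1

After partitioning with pivot 4, the array becomes [2, 4, 15, 22, 21, 16, 22]. The pivot is placed at index 1. All elements to the left of the pivot are <= 4, and all elements to the right are > 4.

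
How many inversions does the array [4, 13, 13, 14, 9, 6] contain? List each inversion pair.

Finding inversions in [4, 13, 13, 14, 9, 6]:

(1, 4): arr[1]=13 > arr[4]=9
(1, 5): arr[1]=13 > arr[5]=6
(2, 4): arr[2]=13 > arr[4]=9
(2, 5): arr[2]=13 > arr[5]=6
(3, 4): arr[3]=14 > arr[4]=9
(3, 5): arr[3]=14 > arr[5]=6
(4, 5): arr[4]=9 > arr[5]=6

Total inversions: 7

The array has 7 inversion(s): (1,4), (1,5), (2,4), (2,5), (3,4), (3,5), (4,5). Each pair (i,j) satisfies i < j and arr[i] > arr[j].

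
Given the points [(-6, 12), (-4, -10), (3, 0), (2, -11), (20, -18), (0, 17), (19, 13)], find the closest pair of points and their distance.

Computing all pairwise distances among 7 points:

d((-6, 12), (-4, -10)) = 22.0907
d((-6, 12), (3, 0)) = 15.0
d((-6, 12), (2, -11)) = 24.3516
d((-6, 12), (20, -18)) = 39.6989
d((-6, 12), (0, 17)) = 7.8102
d((-6, 12), (19, 13)) = 25.02
d((-4, -10), (3, 0)) = 12.2066
d((-4, -10), (2, -11)) = 6.0828 <-- minimum
d((-4, -10), (20, -18)) = 25.2982
d((-4, -10), (0, 17)) = 27.2947
d((-4, -10), (19, 13)) = 32.5269
d((3, 0), (2, -11)) = 11.0454
d((3, 0), (20, -18)) = 24.7588
d((3, 0), (0, 17)) = 17.2627
d((3, 0), (19, 13)) = 20.6155
d((2, -11), (20, -18)) = 19.3132
d((2, -11), (0, 17)) = 28.0713
d((2, -11), (19, 13)) = 29.4109
d((20, -18), (0, 17)) = 40.3113
d((20, -18), (19, 13)) = 31.0161
d((0, 17), (19, 13)) = 19.4165

Closest pair: (-4, -10) and (2, -11) with distance 6.0828

The closest pair is (-4, -10) and (2, -11) with Euclidean distance 6.0828. For 7 points, brute-force pairwise comparison is shown above. For large n, the divide-and-conquer algorithm (sort by x, recurse on halves, check the dividing strip) achieves O(n log n).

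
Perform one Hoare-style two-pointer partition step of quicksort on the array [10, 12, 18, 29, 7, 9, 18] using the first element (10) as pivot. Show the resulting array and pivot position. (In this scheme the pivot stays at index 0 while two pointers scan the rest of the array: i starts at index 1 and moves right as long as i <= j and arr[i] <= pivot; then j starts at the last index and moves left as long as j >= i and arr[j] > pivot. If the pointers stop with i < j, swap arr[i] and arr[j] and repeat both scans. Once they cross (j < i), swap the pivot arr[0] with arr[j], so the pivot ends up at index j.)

Hoare-style two-pointer partition with pivot = 10:

Initial array: [10, 12, 18, 29, 7, 9, 18]

Pointers start at i = 1, j = 6.
i stops at index 1 (arr[1]=12 > 10), j stops at index 5 (arr[5]=9 <= 10): swap arr[1] and arr[5], array becomes [10, 9, 18, 29, 7, 12, 18]
i stops at index 2 (arr[2]=18 > 10), j stops at index 4 (arr[4]=7 <= 10): swap arr[2] and arr[4], array becomes [10, 9, 7, 29, 18, 12, 18]
i ends at 3, j ends at 2: the pointers have crossed (j < i), so scanning stops.

Swap pivot arr[0] with arr[2] to place pivot at position 2: [7, 9, 10, 29, 18, 12, 18]
Pivot position: 2

After partitioning with pivot 10, the array becomes [7, 9, 10, 29, 18, 12, 18]. The pivot is placed at index 2. All elements to the left of the pivot are <= 10, and all elements to the right are > 10.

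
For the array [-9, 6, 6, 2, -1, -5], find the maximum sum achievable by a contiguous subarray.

Using Kadane's algorithm on [-9, 6, 6, 2, -1, -5]:

Scanning through the array:
Position 1 (value 6): max_ending_here = 6, max_so_far = 6
Position 2 (value 6): max_ending_here = 12, max_so_far = 12
Position 3 (value 2): max_ending_here = 14, max_so_far = 14
Position 4 (value -1): max_ending_here = 13, max_so_far = 14
Position 5 (value -5): max_ending_here = 8, max_so_far = 14

Maximum subarray: [6, 6, 2]
Maximum sum: 14

The maximum subarray is [6, 6, 2] with sum 14. This subarray runs from index 1 to index 3.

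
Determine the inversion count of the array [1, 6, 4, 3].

Finding inversions in [1, 6, 4, 3]:

(1, 2): arr[1]=6 > arr[2]=4
(1, 3): arr[1]=6 > arr[3]=3
(2, 3): arr[2]=4 > arr[3]=3

Total inversions: 3

The array has 3 inversion(s): (1,2), (1,3), (2,3). Each pair (i,j) satisfies i < j and arr[i] > arr[j].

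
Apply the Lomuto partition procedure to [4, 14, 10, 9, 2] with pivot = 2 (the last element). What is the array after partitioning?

Lomuto partition with pivot = 2:

Initial array: [4, 14, 10, 9, 2]

arr[0]=4 > 2: no swap
arr[1]=14 > 2: no swap
arr[2]=10 > 2: no swap
arr[3]=9 > 2: no swap

Place pivot at position 0: [2, 14, 10, 9, 4]
Pivot position: 0

After partitioning with pivot 2, the array becomes [2, 14, 10, 9, 4]. The pivot is placed at index 0. All elements to the left of the pivot are <= 2, and all elements to the right are > 2.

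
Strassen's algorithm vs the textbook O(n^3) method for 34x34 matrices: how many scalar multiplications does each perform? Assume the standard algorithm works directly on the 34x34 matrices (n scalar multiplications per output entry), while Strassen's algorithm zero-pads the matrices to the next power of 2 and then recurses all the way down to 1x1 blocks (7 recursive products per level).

Matrix multiplication for 34x34 matrices:

Strassen's algorithm requires power-of-2 dimensions. Pad 34x34 to 64x64 (next power of 2).

Standard algorithm: 34^3 = 39304 multiplications
Strassen's algorithm: 7^(log2(64)) = 7^6 = 117649 multiplications
Difference: 39304 - 117649 = -78345 (Strassen uses MORE here due to padding overhead — for small or just-over-power-of-2 n, padding can outweigh the per-level savings)

Standard: 39304 multiplications (34^3). Strassen: 117649 multiplications (7^6, after padding to 64x64). Strassen reduces 8 recursive multiplications to 7 at each level.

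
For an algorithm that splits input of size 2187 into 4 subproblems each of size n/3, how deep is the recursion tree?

For divide and conquer with division factor 3:

Problem sizes at each level:
Level 0: 2187
Level 1: 729
Level 2: 243
Level 3: 81
Level 4: 27
Level 5: 9
Level 6: 3
Level 7: 1

The root is level 0 and the size-1 base case is level 7 (the tree spans levels 0 through 7, i.e. 8 levels counting the root), so the depth is the number of divisions: log_3(2187) = 7

The recursion tree depth is log_3(2187) = 7. At each level, the problem size is divided by 3, so it takes 7 divisions to reduce to a base case of size 1. The algorithm makes 4 recursive calls at each level.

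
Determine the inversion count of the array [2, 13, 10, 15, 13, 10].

Finding inversions in [2, 13, 10, 15, 13, 10]:

(1, 2): arr[1]=13 > arr[2]=10
(1, 5): arr[1]=13 > arr[5]=10
(3, 4): arr[3]=15 > arr[4]=13
(3, 5): arr[3]=15 > arr[5]=10
(4, 5): arr[4]=13 > arr[5]=10

Total inversions: 5

The array has 5 inversion(s): (1,2), (1,5), (3,4), (3,5), (4,5). Each pair (i,j) satisfies i < j and arr[i] > arr[j].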